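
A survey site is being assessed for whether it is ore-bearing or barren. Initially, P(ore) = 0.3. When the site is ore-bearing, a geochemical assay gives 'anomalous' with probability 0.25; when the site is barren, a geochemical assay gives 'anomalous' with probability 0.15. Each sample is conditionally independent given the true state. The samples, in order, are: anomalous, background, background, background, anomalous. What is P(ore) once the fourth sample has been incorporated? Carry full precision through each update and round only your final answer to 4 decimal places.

Apply Bayes' rule sequentially, carrying P(ore) forward.
After 'anomalous': P(ore) = 0.25·0.3000 / (0.25·0.3000 + 0.15·0.7000) ≈ 0.4167
After 'background': P(ore) = 0.75·0.4167 / (0.75·0.4167 + 0.85·0.5833) ≈ 0.3866
After 'background': P(ore) = 0.75·0.3866 / (0.75·0.3866 + 0.85·0.6134) ≈ 0.3574
After 'background': P(ore) = 0.75·0.3574 / (0.75·0.3574 + 0.85·0.6426) ≈ 0.3292

0.3292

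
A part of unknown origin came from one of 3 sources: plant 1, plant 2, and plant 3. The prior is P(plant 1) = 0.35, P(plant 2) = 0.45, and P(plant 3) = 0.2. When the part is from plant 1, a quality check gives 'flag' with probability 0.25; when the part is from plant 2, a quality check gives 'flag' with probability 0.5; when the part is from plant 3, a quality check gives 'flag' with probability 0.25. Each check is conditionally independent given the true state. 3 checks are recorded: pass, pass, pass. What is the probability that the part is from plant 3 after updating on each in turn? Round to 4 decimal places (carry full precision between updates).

Each posterior becomes the prior for the next update.
After 'pass': normaliser = 0.75·0.3500 + 0.5·0.4500 + 0.75·0.2000; P(plant 1) ≈ 0.4118, P(plant 2) ≈ 0.3529, P(plant 3) ≈ 0.2353
After 'pass': normaliser = 0.75·0.4118 + 0.5·0.3529 + 0.75·0.2353; P(plant 1) ≈ 0.4667, P(plant 2) ≈ 0.2667, P(plant 3) ≈ 0.2667
After 'pass': normaliser = 0.75·0.4667 + 0.5·0.2667 + 0.75·0.2667; P(plant 1) ≈ 0.5122, P(plant 2) ≈ 0.1951, P(plant 3) ≈ 0.2927

0.2927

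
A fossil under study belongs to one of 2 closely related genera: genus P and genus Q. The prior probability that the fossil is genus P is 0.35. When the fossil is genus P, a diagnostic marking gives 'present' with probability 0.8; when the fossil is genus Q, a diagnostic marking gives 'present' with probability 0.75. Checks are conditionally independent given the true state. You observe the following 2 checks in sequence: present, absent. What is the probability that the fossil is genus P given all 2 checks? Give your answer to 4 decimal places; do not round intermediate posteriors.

0.3148

Each posterior becomes the prior for the next update.
After 'present': P(genus P) = 0.8·0.3500 / (0.8·0.3500 + 0.75·0.6500) ≈ 0.3648
After 'absent': P(genus P) = 0.2·0.3648 / (0.2·0.3648 + 0.25·0.6352) ≈ 0.3148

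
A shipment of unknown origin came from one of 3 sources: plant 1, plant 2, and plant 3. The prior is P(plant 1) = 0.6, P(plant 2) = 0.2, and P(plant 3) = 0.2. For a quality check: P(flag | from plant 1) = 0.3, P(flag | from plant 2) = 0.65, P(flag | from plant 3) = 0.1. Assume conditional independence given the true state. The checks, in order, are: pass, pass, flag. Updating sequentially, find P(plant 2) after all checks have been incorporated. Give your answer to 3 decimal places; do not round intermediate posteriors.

0.132

After 'pass': normaliser = 0.7·0.6000 + 0.35·0.2000 + 0.9·0.2000; P(plant 1) ≈ 0.6269, P(plant 2) ≈ 0.1045, P(plant 3) ≈ 0.2687
After 'pass': normaliser = 0.7·0.6269 + 0.35·0.1045 + 0.9·0.2687; P(plant 1) ≈ 0.6119, P(plant 2) ≈ 0.0510, P(plant 3) ≈ 0.3371
After 'flag': normaliser = 0.3·0.6119 + 0.65·0.0510 + 0.1·0.3371; P(plant 1) ≈ 0.7330, P(plant 2) ≈ 0.1323, P(plant 3) ≈ 0.1346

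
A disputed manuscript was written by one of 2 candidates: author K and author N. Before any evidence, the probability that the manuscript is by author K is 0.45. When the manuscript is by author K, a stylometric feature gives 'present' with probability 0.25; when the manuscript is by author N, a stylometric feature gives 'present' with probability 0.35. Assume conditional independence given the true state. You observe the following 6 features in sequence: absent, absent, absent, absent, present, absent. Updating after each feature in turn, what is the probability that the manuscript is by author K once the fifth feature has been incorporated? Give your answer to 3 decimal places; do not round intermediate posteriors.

Each posterior becomes the prior for the next update.
After 'absent': P(author K) = 0.75·0.4500 / (0.75·0.4500 + 0.65·0.5500) ≈ 0.4856
After 'absent': P(author K) = 0.75·0.4856 / (0.75·0.4856 + 0.65·0.5144) ≈ 0.5214
After 'absent': P(author K) = 0.75·0.5214 / (0.75·0.5214 + 0.65·0.4786) ≈ 0.5569
After 'absent': P(author K) = 0.75·0.5569 / (0.75·0.5569 + 0.65·0.4431) ≈ 0.5919
After 'present': P(author K) = 0.25·0.5919 / (0.25·0.5919 + 0.35·0.4081) ≈ 0.5088

0.509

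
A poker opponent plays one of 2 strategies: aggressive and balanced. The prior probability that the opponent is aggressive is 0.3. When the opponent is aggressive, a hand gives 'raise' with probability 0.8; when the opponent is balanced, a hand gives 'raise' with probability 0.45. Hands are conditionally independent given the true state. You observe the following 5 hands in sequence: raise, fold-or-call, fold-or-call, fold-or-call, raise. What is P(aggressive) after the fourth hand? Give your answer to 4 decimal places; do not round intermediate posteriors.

After 'raise': P(aggressive) = 0.8·0.3000 / (0.8·0.3000 + 0.45·0.7000) ≈ 0.4324
After 'fold-or-call': P(aggressive) = 0.2·0.4324 / (0.2·0.4324 + 0.55·0.5676) ≈ 0.2169
After 'fold-or-call': P(aggressive) = 0.2·0.2169 / (0.2·0.2169 + 0.55·0.7831) ≈ 0.0915
After 'fold-or-call': P(aggressive) = 0.2·0.0915 / (0.2·0.0915 + 0.55·0.9085) ≈ 0.0353

0.0353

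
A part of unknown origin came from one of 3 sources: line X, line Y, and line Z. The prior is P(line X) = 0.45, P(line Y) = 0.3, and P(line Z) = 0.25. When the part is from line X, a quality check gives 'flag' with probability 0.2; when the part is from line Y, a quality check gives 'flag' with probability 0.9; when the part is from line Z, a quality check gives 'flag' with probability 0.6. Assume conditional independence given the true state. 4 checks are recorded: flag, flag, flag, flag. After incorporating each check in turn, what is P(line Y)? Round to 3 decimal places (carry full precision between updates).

After 'flag': normaliser = 0.2·0.4500 + 0.9·0.3000 + 0.6·0.2500; P(line X) ≈ 0.1765, P(line Y) ≈ 0.5294, P(line Z) ≈ 0.2941
After 'flag': normaliser = 0.2·0.1765 + 0.9·0.5294 + 0.6·0.2941; P(line X) ≈ 0.0513, P(line Y) ≈ 0.6923, P(line Z) ≈ 0.2564
After 'flag': normaliser = 0.2·0.0513 + 0.9·0.6923 + 0.6·0.2564; P(line X) ≈ 0.0130, P(line Y) ≈ 0.7915, P(line Z) ≈ 0.1954
After 'flag': normaliser = 0.2·0.0130 + 0.9·0.7915 + 0.6·0.1954; P(line X) ≈ 0.0031, P(line Y) ≈ 0.8560, P(line Z) ≈ 0.1409

0.856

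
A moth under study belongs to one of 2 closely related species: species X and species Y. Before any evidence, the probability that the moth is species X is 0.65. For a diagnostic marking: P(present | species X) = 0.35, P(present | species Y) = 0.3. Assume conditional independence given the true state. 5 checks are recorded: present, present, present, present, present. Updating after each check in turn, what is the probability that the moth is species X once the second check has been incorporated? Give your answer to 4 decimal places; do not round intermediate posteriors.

0.7165

After 'present': P(species X) = 0.35·0.6500 / (0.35·0.6500 + 0.3·0.3500) ≈ 0.6842
After 'present': P(species X) = 0.35·0.6842 / (0.35·0.6842 + 0.3·0.3158) ≈ 0.7165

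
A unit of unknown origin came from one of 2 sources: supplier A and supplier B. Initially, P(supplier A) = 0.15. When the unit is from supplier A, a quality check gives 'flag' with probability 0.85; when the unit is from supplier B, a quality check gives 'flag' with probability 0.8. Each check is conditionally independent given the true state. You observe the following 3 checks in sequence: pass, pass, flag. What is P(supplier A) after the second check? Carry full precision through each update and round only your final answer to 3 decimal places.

0.090

After 'pass': P(supplier A) = 0.15·0.1500 / (0.15·0.1500 + 0.2·0.8500) ≈ 0.1169
After 'pass': P(supplier A) = 0.15·0.1169 / (0.15·0.1169 + 0.2·0.8831) ≈ 0.0903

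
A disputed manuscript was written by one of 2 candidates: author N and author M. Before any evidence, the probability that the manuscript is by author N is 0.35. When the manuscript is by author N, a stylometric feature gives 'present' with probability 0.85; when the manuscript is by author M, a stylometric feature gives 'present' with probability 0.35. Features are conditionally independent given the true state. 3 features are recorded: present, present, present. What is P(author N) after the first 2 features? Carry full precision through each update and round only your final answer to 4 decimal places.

0.7605

After 'present': P(author N) = 0.85·0.3500 / (0.85·0.3500 + 0.35·0.6500) ≈ 0.5667
After 'present': P(author N) = 0.85·0.5667 / (0.85·0.5667 + 0.35·0.4333) ≈ 0.7605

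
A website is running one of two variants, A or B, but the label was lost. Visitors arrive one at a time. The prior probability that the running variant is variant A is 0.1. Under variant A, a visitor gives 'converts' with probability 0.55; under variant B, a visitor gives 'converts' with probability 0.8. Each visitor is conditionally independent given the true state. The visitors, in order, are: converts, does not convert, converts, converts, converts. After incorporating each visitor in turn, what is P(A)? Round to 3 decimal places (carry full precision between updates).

After 'converts': P(A) = 0.55·0.1000 / (0.55·0.1000 + 0.8·0.9000) ≈ 0.0710
After 'does not convert': P(A) = 0.45·0.0710 / (0.45·0.0710 + 0.2·0.9290) ≈ 0.1467
After 'converts': P(A) = 0.55·0.1467 / (0.55·0.1467 + 0.8·0.8533) ≈ 0.1057
After 'converts': P(A) = 0.55·0.1057 / (0.55·0.1057 + 0.8·0.8943) ≈ 0.0751
After 'converts': P(A) = 0.55·0.0751 / (0.55·0.0751 + 0.8·0.9249) ≈ 0.0529

0.053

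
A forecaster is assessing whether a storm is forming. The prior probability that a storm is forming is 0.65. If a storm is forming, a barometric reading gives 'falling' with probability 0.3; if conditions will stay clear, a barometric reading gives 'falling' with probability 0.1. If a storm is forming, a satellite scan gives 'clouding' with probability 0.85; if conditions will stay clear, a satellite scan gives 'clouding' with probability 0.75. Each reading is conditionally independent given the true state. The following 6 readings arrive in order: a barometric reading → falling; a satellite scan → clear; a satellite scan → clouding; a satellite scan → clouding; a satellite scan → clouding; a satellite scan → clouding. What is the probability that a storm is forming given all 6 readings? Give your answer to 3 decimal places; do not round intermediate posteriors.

After a barometric reading='falling': P(storm) = 0.3·0.6500 / (0.3·0.6500 + 0.1·0.3500) ≈ 0.8478
After a satellite scan='clear': P(storm) = 0.15·0.8478 / (0.15·0.8478 + 0.25·0.1522) ≈ 0.7697
After a satellite scan='clouding': P(storm) = 0.85·0.7697 / (0.85·0.7697 + 0.75·0.2303) ≈ 0.7912
After a satellite scan='clouding': P(storm) = 0.85·0.7912 / (0.85·0.7912 + 0.75·0.2088) ≈ 0.8111
After a satellite scan='clouding': P(storm) = 0.85·0.8111 / (0.85·0.8111 + 0.75·0.1889) ≈ 0.8295
After a satellite scan='clouding': P(storm) = 0.85·0.8295 / (0.85·0.8295 + 0.75·0.1705) ≈ 0.8465

0.847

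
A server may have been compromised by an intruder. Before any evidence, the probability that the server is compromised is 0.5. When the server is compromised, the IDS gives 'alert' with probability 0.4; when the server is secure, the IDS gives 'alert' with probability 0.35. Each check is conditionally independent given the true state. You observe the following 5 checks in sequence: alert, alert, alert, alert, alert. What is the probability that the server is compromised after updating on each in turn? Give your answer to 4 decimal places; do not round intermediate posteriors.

0.6610

After 'alert': P(compromised) = 0.4·0.5000 / (0.4·0.5000 + 0.35·0.5000) ≈ 0.5333
After 'alert': P(compromised) = 0.4·0.5333 / (0.4·0.5333 + 0.35·0.4667) ≈ 0.5664
After 'alert': P(compromised) = 0.4·0.5664 / (0.4·0.5664 + 0.35·0.4336) ≈ 0.5988
After 'alert': P(compromised) = 0.4·0.5988 / (0.4·0.5988 + 0.35·0.4012) ≈ 0.6304
After 'alert': P(compromised) = 0.4·0.6304 / (0.4·0.6304 + 0.35·0.3696) ≈ 0.6610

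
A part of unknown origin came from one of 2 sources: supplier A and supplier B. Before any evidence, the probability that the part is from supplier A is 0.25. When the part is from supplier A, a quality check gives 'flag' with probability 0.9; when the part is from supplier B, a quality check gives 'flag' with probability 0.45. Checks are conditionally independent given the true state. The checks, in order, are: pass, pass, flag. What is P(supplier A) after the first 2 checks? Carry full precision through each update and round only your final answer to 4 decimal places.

Each posterior becomes the prior for the next update.
After 'pass': P(supplier A) = 0.1·0.2500 / (0.1·0.2500 + 0.55·0.7500) ≈ 0.0571
After 'pass': P(supplier A) = 0.1·0.0571 / (0.1·0.0571 + 0.55·0.9429) ≈ 0.0109

0.0109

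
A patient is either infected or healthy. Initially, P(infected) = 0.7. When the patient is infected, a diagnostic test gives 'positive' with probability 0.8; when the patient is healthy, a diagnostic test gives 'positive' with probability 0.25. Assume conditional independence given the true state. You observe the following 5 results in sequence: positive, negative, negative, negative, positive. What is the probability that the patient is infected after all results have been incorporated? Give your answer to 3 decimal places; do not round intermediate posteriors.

0.312

After 'positive': P(infected) = 0.8·0.7000 / (0.8·0.7000 + 0.25·0.3000) ≈ 0.8819
After 'negative': P(infected) = 0.2·0.8819 / (0.2·0.8819 + 0.75·0.1181) ≈ 0.6657
After 'negative': P(infected) = 0.2·0.6657 / (0.2·0.6657 + 0.75·0.3343) ≈ 0.3468
After 'negative': P(infected) = 0.2·0.3468 / (0.2·0.3468 + 0.75·0.6532) ≈ 0.1240
After 'positive': P(infected) = 0.8·0.1240 / (0.8·0.1240 + 0.25·0.8760) ≈ 0.3118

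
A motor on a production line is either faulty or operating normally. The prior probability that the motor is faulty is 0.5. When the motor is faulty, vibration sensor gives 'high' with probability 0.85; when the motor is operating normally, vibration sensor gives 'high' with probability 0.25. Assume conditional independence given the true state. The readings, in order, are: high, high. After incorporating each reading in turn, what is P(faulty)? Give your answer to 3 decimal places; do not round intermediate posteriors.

After 'high': P(faulty) = 0.85·0.5000 / (0.85·0.5000 + 0.25·0.5000) ≈ 0.7727
After 'high': P(faulty) = 0.85·0.7727 / (0.85·0.7727 + 0.25·0.2273) ≈ 0.9204

0.920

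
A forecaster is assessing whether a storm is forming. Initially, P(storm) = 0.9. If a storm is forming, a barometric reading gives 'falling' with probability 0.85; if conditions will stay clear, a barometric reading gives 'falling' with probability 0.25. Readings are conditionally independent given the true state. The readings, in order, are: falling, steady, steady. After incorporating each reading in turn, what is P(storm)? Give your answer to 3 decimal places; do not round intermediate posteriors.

After 'falling': P(storm) = 0.85·0.9000 / (0.85·0.9000 + 0.25·0.1000) ≈ 0.9684
After 'steady': P(storm) = 0.15·0.9684 / (0.15·0.9684 + 0.75·0.0316) ≈ 0.8596
After 'steady': P(storm) = 0.15·0.8596 / (0.15·0.8596 + 0.75·0.1404) ≈ 0.5504

0.550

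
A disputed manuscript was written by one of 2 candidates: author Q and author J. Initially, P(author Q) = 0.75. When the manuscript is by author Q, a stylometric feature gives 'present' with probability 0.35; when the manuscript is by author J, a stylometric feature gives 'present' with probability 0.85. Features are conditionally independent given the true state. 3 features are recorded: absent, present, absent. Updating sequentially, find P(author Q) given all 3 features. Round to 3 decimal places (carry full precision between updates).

0.959

After 'absent': P(author Q) = 0.65·0.7500 / (0.65·0.7500 + 0.15·0.2500) ≈ 0.9286
After 'present': P(author Q) = 0.35·0.9286 / (0.35·0.9286 + 0.85·0.0714) ≈ 0.8426
After 'absent': P(author Q) = 0.65·0.8426 / (0.65·0.8426 + 0.15·0.1574) ≈ 0.9587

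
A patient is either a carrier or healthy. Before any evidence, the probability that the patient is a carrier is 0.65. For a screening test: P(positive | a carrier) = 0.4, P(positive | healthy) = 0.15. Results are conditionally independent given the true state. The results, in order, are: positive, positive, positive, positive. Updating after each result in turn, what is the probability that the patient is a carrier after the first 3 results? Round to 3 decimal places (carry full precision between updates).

After 'positive': P(carrier) = 0.4·0.6500 / (0.4·0.6500 + 0.15·0.3500) ≈ 0.8320
After 'positive': P(carrier) = 0.4·0.8320 / (0.4·0.8320 + 0.15·0.1680) ≈ 0.9296
After 'positive': P(carrier) = 0.4·0.9296 / (0.4·0.9296 + 0.15·0.0704) ≈ 0.9724

0.972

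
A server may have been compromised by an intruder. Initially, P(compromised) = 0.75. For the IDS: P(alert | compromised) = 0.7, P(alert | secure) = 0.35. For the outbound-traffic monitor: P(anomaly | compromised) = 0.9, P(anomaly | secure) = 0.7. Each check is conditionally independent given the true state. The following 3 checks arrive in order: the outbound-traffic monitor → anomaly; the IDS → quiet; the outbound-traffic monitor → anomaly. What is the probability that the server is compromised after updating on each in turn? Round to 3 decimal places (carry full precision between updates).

After the outbound-traffic monitor='anomaly': P(compromised) = 0.9·0.7500 / (0.9·0.7500 + 0.7·0.2500) ≈ 0.7941
After the IDS='quiet': P(compromised) = 0.3·0.7941 / (0.3·0.7941 + 0.65·0.2059) ≈ 0.6403
After the outbound-traffic monitor='anomaly': P(compromised) = 0.9·0.6403 / (0.9·0.6403 + 0.7·0.3597) ≈ 0.6959

0.696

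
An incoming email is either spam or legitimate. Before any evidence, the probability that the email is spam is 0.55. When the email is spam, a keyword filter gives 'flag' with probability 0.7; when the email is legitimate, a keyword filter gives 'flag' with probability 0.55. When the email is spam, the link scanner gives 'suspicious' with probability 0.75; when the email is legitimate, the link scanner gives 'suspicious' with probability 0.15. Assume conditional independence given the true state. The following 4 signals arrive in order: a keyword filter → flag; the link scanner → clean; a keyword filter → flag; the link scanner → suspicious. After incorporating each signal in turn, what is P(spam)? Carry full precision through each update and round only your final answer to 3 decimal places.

0.744

After a keyword filter='flag': P(spam) = 0.7·0.5500 / (0.7·0.5500 + 0.55·0.4500) ≈ 0.6087
After the link scanner='clean': P(spam) = 0.25·0.6087 / (0.25·0.6087 + 0.85·0.3913) ≈ 0.3139
After a keyword filter='flag': P(spam) = 0.7·0.3139 / (0.7·0.3139 + 0.55·0.6861) ≈ 0.3680
After the link scanner='suspicious': P(spam) = 0.75·0.3680 / (0.75·0.3680 + 0.15·0.6320) ≈ 0.7443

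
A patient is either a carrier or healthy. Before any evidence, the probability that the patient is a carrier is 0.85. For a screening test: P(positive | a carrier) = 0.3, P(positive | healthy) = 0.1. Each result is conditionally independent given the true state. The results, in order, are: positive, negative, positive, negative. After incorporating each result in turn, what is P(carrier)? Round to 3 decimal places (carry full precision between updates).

After 'positive': P(carrier) = 0.3·0.8500 / (0.3·0.8500 + 0.1·0.1500) ≈ 0.9444
After 'negative': P(carrier) = 0.7·0.9444 / (0.7·0.9444 + 0.9·0.0556) ≈ 0.9297
After 'positive': P(carrier) = 0.3·0.9297 / (0.3·0.9297 + 0.1·0.0703) ≈ 0.9754
After 'negative': P(carrier) = 0.7·0.9754 / (0.7·0.9754 + 0.9·0.0246) ≈ 0.9686

0.969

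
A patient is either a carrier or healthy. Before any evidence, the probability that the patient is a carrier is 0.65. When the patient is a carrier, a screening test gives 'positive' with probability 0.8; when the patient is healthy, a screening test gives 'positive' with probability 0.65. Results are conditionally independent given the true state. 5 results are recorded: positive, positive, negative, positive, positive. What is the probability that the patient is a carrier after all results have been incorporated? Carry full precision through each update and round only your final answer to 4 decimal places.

0.7089

After 'positive': P(carrier) = 0.8·0.6500 / (0.8·0.6500 + 0.65·0.3500) ≈ 0.6957
After 'positive': P(carrier) = 0.8·0.6957 / (0.8·0.6957 + 0.65·0.3043) ≈ 0.7378
After 'negative': P(carrier) = 0.2·0.7378 / (0.2·0.7378 + 0.35·0.2622) ≈ 0.6165
After 'positive': P(carrier) = 0.8·0.6165 / (0.8·0.6165 + 0.65·0.3835) ≈ 0.6643
After 'positive': P(carrier) = 0.8·0.6643 / (0.8·0.6643 + 0.65·0.3357) ≈ 0.7089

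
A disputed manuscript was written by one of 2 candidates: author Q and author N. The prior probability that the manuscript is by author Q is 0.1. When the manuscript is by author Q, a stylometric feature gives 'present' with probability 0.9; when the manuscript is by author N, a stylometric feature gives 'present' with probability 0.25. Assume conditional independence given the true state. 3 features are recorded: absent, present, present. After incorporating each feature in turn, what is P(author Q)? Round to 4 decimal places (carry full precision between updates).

0.1611

Apply Bayes' rule sequentially, carrying P(author Q) forward.
After 'absent': P(author Q) = 0.1·0.1000 / (0.1·0.1000 + 0.75·0.9000) ≈ 0.0146
After 'present': P(author Q) = 0.9·0.0146 / (0.9·0.0146 + 0.25·0.9854) ≈ 0.0506
After 'present': P(author Q) = 0.9·0.0506 / (0.9·0.0506 + 0.25·0.9494) ≈ 0.1611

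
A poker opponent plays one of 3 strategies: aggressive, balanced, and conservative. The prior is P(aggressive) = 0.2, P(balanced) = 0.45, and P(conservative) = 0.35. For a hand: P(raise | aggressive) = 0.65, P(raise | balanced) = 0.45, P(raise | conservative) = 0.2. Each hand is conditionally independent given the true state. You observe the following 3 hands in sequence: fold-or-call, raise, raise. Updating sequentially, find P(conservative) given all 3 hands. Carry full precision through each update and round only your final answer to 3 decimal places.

After 'fold-or-call': normaliser = 0.35·0.2000 + 0.55·0.4500 + 0.8·0.3500; P(aggressive) ≈ 0.1172, P(balanced) ≈ 0.4142, P(conservative) ≈ 0.4686
After 'raise': normaliser = 0.65·0.1172 + 0.45·0.4142 + 0.2·0.4686; P(aggressive) ≈ 0.2137, P(balanced) ≈ 0.5232, P(conservative) ≈ 0.2631
After 'raise': normaliser = 0.65·0.2137 + 0.45·0.5232 + 0.2·0.2631; P(aggressive) ≈ 0.3254, P(balanced) ≈ 0.5514, P(conservative) ≈ 0.1232

0.123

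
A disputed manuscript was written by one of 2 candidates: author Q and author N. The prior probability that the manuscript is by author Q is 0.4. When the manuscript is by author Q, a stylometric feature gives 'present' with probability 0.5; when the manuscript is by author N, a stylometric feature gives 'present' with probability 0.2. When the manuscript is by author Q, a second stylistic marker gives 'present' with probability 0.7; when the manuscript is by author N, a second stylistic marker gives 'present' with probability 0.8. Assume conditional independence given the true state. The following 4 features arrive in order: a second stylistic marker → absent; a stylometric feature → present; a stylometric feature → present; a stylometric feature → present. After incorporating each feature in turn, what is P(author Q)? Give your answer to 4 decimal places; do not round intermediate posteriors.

0.9398

After a second stylistic marker='absent': P(author Q) = 0.3·0.4000 / (0.3·0.4000 + 0.2·0.6000) ≈ 0.5000
After a stylometric feature='present': P(author Q) = 0.5·0.5000 / (0.5·0.5000 + 0.2·0.5000) ≈ 0.7143
After a stylometric feature='present': P(author Q) = 0.5·0.7143 / (0.5·0.7143 + 0.2·0.2857) ≈ 0.8621
After a stylometric feature='present': P(author Q) = 0.5·0.8621 / (0.5·0.8621 + 0.2·0.1379) ≈ 0.9398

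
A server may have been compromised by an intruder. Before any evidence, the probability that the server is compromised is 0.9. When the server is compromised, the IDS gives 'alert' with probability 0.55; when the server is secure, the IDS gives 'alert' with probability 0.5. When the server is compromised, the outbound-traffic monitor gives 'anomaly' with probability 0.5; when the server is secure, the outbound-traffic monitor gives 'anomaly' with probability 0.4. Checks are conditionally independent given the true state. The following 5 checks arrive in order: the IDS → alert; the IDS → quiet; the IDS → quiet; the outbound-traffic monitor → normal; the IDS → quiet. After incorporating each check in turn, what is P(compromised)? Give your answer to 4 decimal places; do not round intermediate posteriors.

After the IDS='alert': P(compromised) = 0.55·0.9000 / (0.55·0.9000 + 0.5·0.1000) ≈ 0.9083
After the IDS='quiet': P(compromised) = 0.45·0.9083 / (0.45·0.9083 + 0.5·0.0917) ≈ 0.8991
After the IDS='quiet': P(compromised) = 0.45·0.8991 / (0.45·0.8991 + 0.5·0.1009) ≈ 0.8891
After the outbound-traffic monitor='normal': P(compromised) = 0.5·0.8891 / (0.5·0.8891 + 0.6·0.1109) ≈ 0.8698
After the IDS='quiet': P(compromised) = 0.45·0.8698 / (0.45·0.8698 + 0.5·0.1302) ≈ 0.8574

0.8574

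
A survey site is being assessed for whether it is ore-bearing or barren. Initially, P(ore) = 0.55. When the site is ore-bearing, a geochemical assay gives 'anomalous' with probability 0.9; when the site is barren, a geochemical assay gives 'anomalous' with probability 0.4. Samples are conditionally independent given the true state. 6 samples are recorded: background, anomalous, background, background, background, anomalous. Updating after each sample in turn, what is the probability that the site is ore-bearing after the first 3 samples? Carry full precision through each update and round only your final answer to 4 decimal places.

Apply Bayes' rule sequentially, carrying P(ore) forward.
After 'background': P(ore) = 0.1·0.5500 / (0.1·0.5500 + 0.6·0.4500) ≈ 0.1692
After 'anomalous': P(ore) = 0.9·0.1692 / (0.9·0.1692 + 0.4·0.8308) ≈ 0.3143
After 'background': P(ore) = 0.1·0.3143 / (0.1·0.3143 + 0.6·0.6857) ≈ 0.0710

0.0710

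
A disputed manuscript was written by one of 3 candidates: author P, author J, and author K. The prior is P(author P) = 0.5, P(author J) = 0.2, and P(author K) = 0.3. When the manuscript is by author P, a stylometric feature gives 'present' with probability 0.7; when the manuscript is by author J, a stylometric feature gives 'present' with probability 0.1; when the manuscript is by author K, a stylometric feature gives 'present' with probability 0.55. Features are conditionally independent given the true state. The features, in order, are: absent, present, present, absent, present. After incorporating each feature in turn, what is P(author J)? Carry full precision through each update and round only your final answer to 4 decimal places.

After 'absent': normaliser = 0.3·0.5000 + 0.9·0.2000 + 0.45·0.3000; P(author P) ≈ 0.3226, P(author J) ≈ 0.3871, P(author K) ≈ 0.2903
After 'present': normaliser = 0.7·0.3226 + 0.1·0.3871 + 0.55·0.2903; P(author P) ≈ 0.5323, P(author J) ≈ 0.0913, P(author K) ≈ 0.3764
After 'present': normaliser = 0.7·0.5323 + 0.1·0.0913 + 0.55·0.3764; P(author P) ≈ 0.6329, P(author J) ≈ 0.0155, P(author K) ≈ 0.3516
After 'absent': normaliser = 0.3·0.6329 + 0.9·0.0155 + 0.45·0.3516; P(author P) ≈ 0.5244, P(author J) ≈ 0.0385, P(author K) ≈ 0.4371
After 'present': normaliser = 0.7·0.5244 + 0.1·0.0385 + 0.55·0.4371; P(author P) ≈ 0.6005, P(author J) ≈ 0.0063, P(author K) ≈ 0.3932

0.0063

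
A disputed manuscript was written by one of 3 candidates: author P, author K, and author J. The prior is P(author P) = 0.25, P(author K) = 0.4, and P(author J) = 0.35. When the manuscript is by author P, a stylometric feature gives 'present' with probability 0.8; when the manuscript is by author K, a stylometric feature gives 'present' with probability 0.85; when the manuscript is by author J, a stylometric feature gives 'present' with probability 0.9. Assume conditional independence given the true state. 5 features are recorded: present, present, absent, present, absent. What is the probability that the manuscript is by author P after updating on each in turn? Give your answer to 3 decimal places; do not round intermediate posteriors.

0.388

Apply Bayes' rule sequentially, carrying P(author P) forward.
After 'present': normaliser = 0.8·0.2500 + 0.85·0.4000 + 0.9·0.3500; P(author P) ≈ 0.2339, P(author K) ≈ 0.3977, P(author J) ≈ 0.3684
After 'present': normaliser = 0.8·0.2339 + 0.85·0.3977 + 0.9·0.3684; P(author P) ≈ 0.2184, P(author K) ≈ 0.3945, P(author J) ≈ 0.3870
After 'absent': normaliser = 0.2·0.2184 + 0.15·0.3945 + 0.1·0.3870; P(author P) ≈ 0.3086, P(author K) ≈ 0.4180, P(author J) ≈ 0.2734
After 'present': normaliser = 0.8·0.3086 + 0.85·0.4180 + 0.9·0.2734; P(author P) ≈ 0.2910, P(author K) ≈ 0.4189, P(author J) ≈ 0.2901
After 'absent': normaliser = 0.2·0.2910 + 0.15·0.4189 + 0.1·0.2901; P(author P) ≈ 0.3879, P(author K) ≈ 0.4188, P(author J) ≈ 0.1933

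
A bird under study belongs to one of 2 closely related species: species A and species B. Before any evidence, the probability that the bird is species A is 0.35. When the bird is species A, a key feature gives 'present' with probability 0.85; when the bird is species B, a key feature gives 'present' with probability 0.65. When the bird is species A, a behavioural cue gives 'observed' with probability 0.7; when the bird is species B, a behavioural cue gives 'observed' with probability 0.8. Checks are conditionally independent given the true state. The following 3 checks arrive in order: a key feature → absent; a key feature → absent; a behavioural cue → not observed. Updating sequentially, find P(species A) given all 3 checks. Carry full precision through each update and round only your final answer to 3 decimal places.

After a key feature='absent': P(species A) = 0.15·0.3500 / (0.15·0.3500 + 0.35·0.6500) ≈ 0.1875
After a key feature='absent': P(species A) = 0.15·0.1875 / (0.15·0.1875 + 0.35·0.8125) ≈ 0.0900
After a behavioural cue='not observed': P(species A) = 0.3·0.0900 / (0.3·0.0900 + 0.2·0.9100) ≈ 0.1292

0.129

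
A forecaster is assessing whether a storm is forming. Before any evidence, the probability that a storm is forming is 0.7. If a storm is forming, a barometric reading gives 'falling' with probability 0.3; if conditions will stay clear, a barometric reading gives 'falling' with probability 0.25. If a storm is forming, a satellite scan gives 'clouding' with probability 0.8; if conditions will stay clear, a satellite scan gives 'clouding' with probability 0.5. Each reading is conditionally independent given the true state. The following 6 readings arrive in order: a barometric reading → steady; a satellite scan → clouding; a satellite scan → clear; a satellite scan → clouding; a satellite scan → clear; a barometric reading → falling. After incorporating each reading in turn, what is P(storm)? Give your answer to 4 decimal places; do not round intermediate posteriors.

0.5170

After a barometric reading='steady': P(storm) = 0.7·0.7000 / (0.7·0.7000 + 0.75·0.3000) ≈ 0.6853
After a satellite scan='clouding': P(storm) = 0.8·0.6853 / (0.8·0.6853 + 0.5·0.3147) ≈ 0.7770
After a satellite scan='clear': P(storm) = 0.2·0.7770 / (0.2·0.7770 + 0.5·0.2230) ≈ 0.5823
After a satellite scan='clouding': P(storm) = 0.8·0.5823 / (0.8·0.5823 + 0.5·0.4177) ≈ 0.6904
After a satellite scan='clear': P(storm) = 0.2·0.6904 / (0.2·0.6904 + 0.5·0.3096) ≈ 0.4715
After a barometric reading='falling': P(storm) = 0.3·0.4715 / (0.3·0.4715 + 0.25·0.5285) ≈ 0.5170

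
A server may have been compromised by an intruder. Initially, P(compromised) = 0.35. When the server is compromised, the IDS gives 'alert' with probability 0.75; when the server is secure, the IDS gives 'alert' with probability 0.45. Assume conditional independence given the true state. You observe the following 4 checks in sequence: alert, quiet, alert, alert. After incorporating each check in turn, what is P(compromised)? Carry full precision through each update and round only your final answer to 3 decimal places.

After 'alert': P(compromised) = 0.75·0.3500 / (0.75·0.3500 + 0.45·0.6500) ≈ 0.4730
After 'quiet': P(compromised) = 0.25·0.4730 / (0.25·0.4730 + 0.55·0.5270) ≈ 0.2897
After 'alert': P(compromised) = 0.75·0.2897 / (0.75·0.2897 + 0.45·0.7103) ≈ 0.4047
After 'alert': P(compromised) = 0.75·0.4047 / (0.75·0.4047 + 0.45·0.5953) ≈ 0.5312

0.531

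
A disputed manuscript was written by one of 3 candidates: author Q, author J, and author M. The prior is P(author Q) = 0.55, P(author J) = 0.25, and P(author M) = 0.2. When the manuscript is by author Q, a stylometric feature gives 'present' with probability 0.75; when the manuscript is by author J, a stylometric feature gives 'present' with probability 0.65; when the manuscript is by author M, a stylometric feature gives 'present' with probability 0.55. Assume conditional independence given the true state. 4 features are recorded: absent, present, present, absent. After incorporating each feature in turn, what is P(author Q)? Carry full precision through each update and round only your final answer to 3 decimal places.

After 'absent': normaliser = 0.25·0.5500 + 0.35·0.2500 + 0.45·0.2000; P(author Q) ≈ 0.4365, P(author J) ≈ 0.2778, P(author M) ≈ 0.2857
After 'present': normaliser = 0.75·0.4365 + 0.65·0.2778 + 0.55·0.2857; P(author Q) ≈ 0.4922, P(author J) ≈ 0.2715, P(author M) ≈ 0.2363
After 'present': normaliser = 0.75·0.4922 + 0.65·0.2715 + 0.55·0.2363; P(author Q) ≈ 0.5465, P(author J) ≈ 0.2612, P(author M) ≈ 0.1924
After 'absent': normaliser = 0.25·0.5465 + 0.35·0.2612 + 0.45·0.1924; P(author Q) ≈ 0.4343, P(author J) ≈ 0.2906, P(author M) ≈ 0.2751

0.434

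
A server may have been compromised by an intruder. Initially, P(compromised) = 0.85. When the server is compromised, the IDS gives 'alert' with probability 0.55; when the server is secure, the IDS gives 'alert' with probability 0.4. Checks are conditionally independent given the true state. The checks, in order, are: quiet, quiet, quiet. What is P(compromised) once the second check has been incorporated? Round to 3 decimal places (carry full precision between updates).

After 'quiet': P(compromised) = 0.45·0.8500 / (0.45·0.8500 + 0.6·0.1500) ≈ 0.8095
After 'quiet': P(compromised) = 0.45·0.8095 / (0.45·0.8095 + 0.6·0.1905) ≈ 0.7612

0.761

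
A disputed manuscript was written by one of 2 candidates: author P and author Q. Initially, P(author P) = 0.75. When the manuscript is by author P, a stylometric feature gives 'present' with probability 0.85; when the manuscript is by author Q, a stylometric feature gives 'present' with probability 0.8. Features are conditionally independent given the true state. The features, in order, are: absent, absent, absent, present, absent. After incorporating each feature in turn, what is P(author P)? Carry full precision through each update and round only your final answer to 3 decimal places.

After 'absent': P(author P) = 0.15·0.7500 / (0.15·0.7500 + 0.2·0.2500) ≈ 0.6923
After 'absent': P(author P) = 0.15·0.6923 / (0.15·0.6923 + 0.2·0.3077) ≈ 0.6279
After 'absent': P(author P) = 0.15·0.6279 / (0.15·0.6279 + 0.2·0.3721) ≈ 0.5586
After 'present': P(author P) = 0.85·0.5586 / (0.85·0.5586 + 0.8·0.4414) ≈ 0.5735
After 'absent': P(author P) = 0.15·0.5735 / (0.15·0.5735 + 0.2·0.4265) ≈ 0.5021

0.502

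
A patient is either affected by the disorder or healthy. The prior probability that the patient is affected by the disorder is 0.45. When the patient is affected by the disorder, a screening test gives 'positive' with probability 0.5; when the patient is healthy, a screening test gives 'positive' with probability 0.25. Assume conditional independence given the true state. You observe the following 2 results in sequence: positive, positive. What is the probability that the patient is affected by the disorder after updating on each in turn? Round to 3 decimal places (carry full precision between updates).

Apply Bayes' rule sequentially, carrying P(affected) forward.
After 'positive': P(affected) = 0.5·0.4500 / (0.5·0.4500 + 0.25·0.5500) ≈ 0.6207
After 'positive': P(affected) = 0.5·0.6207 / (0.5·0.6207 + 0.25·0.3793) ≈ 0.7660

0.766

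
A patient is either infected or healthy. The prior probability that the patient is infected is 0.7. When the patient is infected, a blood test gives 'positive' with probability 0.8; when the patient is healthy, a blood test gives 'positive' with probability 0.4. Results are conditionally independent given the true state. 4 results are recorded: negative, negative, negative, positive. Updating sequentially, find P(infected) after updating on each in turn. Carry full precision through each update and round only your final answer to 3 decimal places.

After 'negative': P(infected) = 0.2·0.7000 / (0.2·0.7000 + 0.6·0.3000) ≈ 0.4375
After 'negative': P(infected) = 0.2·0.4375 / (0.2·0.4375 + 0.6·0.5625) ≈ 0.2059
After 'negative': P(infected) = 0.2·0.2059 / (0.2·0.2059 + 0.6·0.7941) ≈ 0.0795
After 'positive': P(infected) = 0.8·0.0795 / (0.8·0.0795 + 0.4·0.9205) ≈ 0.1474

0.147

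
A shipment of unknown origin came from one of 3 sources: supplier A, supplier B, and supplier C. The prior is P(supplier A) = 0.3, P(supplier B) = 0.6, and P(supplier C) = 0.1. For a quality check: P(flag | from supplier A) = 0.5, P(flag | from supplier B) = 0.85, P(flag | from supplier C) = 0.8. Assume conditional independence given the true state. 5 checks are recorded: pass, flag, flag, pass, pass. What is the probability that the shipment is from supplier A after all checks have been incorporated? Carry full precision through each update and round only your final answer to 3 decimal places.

After 'pass': normaliser = 0.5·0.3000 + 0.15·0.6000 + 0.2·0.1000; P(supplier A) ≈ 0.5769, P(supplier B) ≈ 0.3462, P(supplier C) ≈ 0.0769
After 'flag': normaliser = 0.5·0.5769 + 0.85·0.3462 + 0.8·0.0769; P(supplier A) ≈ 0.4478, P(supplier B) ≈ 0.4567, P(supplier C) ≈ 0.0955
After 'flag': normaliser = 0.5·0.4478 + 0.85·0.4567 + 0.8·0.0955; P(supplier A) ≈ 0.3252, P(supplier B) ≈ 0.5638, P(supplier C) ≈ 0.1110
After 'pass': normaliser = 0.5·0.3252 + 0.15·0.5638 + 0.2·0.1110; P(supplier A) ≈ 0.6036, P(supplier B) ≈ 0.3140, P(supplier C) ≈ 0.0824
After 'pass': normaliser = 0.5·0.6036 + 0.15·0.3140 + 0.2·0.0824; P(supplier A) ≈ 0.8260, P(supplier B) ≈ 0.1289, P(supplier C) ≈ 0.0451

0.826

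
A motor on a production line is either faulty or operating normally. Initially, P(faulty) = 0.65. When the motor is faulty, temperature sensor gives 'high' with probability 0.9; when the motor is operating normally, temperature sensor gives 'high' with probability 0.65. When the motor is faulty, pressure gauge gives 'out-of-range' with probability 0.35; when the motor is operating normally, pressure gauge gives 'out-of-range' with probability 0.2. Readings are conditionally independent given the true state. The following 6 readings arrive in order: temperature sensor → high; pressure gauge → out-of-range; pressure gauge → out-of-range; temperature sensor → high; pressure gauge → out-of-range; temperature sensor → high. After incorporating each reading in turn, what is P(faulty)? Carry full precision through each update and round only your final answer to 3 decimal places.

Apply Bayes' rule sequentially, carrying P(faulty) forward.
After temperature sensor='high': P(faulty) = 0.9·0.6500 / (0.9·0.6500 + 0.65·0.3500) ≈ 0.7200
After pressure gauge='out-of-range': P(faulty) = 0.35·0.7200 / (0.35·0.7200 + 0.2·0.2800) ≈ 0.8182
After pressure gauge='out-of-range': P(faulty) = 0.35·0.8182 / (0.35·0.8182 + 0.2·0.1818) ≈ 0.8873
After temperature sensor='high': P(faulty) = 0.9·0.8873 / (0.9·0.8873 + 0.65·0.1127) ≈ 0.9160
After pressure gauge='out-of-range': P(faulty) = 0.35·0.9160 / (0.35·0.9160 + 0.2·0.0840) ≈ 0.9502
After temperature sensor='high': P(faulty) = 0.9·0.9502 / (0.9·0.9502 + 0.65·0.0498) ≈ 0.9635

0.964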